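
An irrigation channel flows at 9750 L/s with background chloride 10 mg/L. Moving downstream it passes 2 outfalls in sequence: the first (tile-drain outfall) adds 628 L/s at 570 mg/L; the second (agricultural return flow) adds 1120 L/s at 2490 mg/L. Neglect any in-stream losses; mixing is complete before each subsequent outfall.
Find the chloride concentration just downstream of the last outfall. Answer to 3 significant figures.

282 mg/L

After outfall 1: Q = 9750 + 628.0 = 10380 L/s; C = (9750·10.00 + 628.0·570.0)/10380 = 43.89 mg/L.
After outfall 2: Q = 10380 + 1120 = 11500 L/s; C = (10380·43.89 + 1120·2490)/11500 = 282.2 mg/L.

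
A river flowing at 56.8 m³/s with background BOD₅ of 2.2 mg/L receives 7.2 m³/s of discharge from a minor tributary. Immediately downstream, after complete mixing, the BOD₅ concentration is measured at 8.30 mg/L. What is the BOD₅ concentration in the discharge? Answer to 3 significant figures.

Mass balance: 56.80·2.200 + 7.200·Cₑ = 64.00·8.300
→ Cₑ = (64.00·8.300 − 56.80·2.200) / 7.200 = 56.42 mg/L.

56.4 mg/L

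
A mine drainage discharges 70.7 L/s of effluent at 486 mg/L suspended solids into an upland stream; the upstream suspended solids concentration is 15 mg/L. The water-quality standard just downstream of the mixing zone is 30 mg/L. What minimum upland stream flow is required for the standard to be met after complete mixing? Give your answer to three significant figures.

2150 L/s

Set C_mix = 30: (Q·15.00 + 70.70·486.0) / (Q + 70.70) = 30
→ Q = 70.70·(486.0 − 30)/(30 − 15.00) = 2149 L/s.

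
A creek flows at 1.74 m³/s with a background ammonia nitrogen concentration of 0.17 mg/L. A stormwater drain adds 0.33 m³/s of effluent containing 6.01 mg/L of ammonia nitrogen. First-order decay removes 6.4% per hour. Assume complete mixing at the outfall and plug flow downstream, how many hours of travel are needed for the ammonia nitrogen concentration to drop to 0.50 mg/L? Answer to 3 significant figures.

11.9 h

After mixing, C = (1.740·0.1700 + 0.3300·6.010) / 2.070 = 2.279/2.070 = 1.101 mg/L.
6.4%/h lost → k = −ln(1 − 0.064) = 0.06614 h⁻¹.
1.101·exp(−k·t) = 0.50 → t = ln(1.101/0.50)/k = 42970 s = 11.94 h.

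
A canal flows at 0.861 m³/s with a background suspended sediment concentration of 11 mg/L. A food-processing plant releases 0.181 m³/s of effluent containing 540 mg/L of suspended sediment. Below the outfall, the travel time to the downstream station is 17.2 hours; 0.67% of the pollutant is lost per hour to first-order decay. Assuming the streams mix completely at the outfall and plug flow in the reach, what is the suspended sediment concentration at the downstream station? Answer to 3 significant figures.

Conservation of mass: C = (0.8610·11.00 + 0.1810·540.0) / 1.042 = 107.2/1.042 = 102.9 mg/L.
0.67%/h lost → k = −ln(1 − 0.0067) = 0.006723 h⁻¹.
Applying C = C₀e^(−kt): 102.9 × 0.8908 = 91.65 mg/L.

91.7 mg/L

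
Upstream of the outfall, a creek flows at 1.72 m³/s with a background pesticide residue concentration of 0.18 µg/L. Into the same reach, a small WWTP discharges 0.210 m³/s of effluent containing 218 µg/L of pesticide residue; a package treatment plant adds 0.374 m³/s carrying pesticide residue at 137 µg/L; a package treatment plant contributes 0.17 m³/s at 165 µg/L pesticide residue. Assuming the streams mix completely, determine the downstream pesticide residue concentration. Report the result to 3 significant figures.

Conservation of mass: C = (1.720·0.1800 + 0.2100·218.0 + 0.3740·137.0 + 0.1700·165.0) / 2.474 = 125.4/2.474 = 50.68 µg/L.

50.7 µg/L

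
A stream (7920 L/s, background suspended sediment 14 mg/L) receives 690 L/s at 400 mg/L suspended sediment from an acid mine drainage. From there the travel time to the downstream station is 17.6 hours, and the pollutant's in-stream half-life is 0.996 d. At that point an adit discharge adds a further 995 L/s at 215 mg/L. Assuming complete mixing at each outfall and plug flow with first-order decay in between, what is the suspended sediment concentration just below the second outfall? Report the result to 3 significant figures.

After mixing, C = (7920·14.00 + 690.0·400.0) / 8610 = 386900/8610 = 44.93 mg/L; combined flow 8610 L/s.
Half-life 0.996 d → k = ln 2 / 0.996 = 0.6959 d⁻¹.
After decay, C = 44.93 × e^(−kt) = 44.93 × 0.6003 = 26.97 mg/L.
At the second outfall, C = (8610·26.97 + 995.0·215.0) / (8610 + 995.0) = 46.45 mg/L.

46.5 mg/L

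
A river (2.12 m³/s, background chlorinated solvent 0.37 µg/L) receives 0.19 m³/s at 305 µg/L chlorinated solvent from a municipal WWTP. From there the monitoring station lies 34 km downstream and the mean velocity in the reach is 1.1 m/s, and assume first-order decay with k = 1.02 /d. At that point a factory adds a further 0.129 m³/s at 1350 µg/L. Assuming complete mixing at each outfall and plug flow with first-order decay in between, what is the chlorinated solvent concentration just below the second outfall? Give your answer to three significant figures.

Conservation of mass: C = (2.120·0.3700 + 0.1900·305.0) / 2.310 = 58.73/2.310 = 25.43 µg/L; combined flow 2.310 m³/s.
Travel time t = 34·1000 / 1.1 = 30910 s = 8.586 h.
Applying C = C₀e^(−kt): 25.43 × 0.6943 = 17.65 µg/L.
At the second outfall, C = (2.310·17.65 + 0.1290·1350) / (2.310 + 0.1290) = 88.12 µg/L.

88.1 µg/L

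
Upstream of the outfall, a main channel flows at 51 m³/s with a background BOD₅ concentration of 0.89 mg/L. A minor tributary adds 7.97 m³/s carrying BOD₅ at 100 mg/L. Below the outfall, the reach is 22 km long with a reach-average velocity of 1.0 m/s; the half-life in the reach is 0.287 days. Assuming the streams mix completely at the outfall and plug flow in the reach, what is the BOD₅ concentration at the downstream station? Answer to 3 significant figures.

Mixed concentration C = ΣQC/ΣQ = (51.00·0.8900 + 7.970·100.0) / 58.97 = 842.4/58.97 = 14.29 mg/L.
Travel time t = 22·1000 / 1.0 = 22000 s = 6.111 h.
Half-life 0.287 d → k = ln 2 / 0.287 = 2.415 d⁻¹.
After decay, C = 14.29 × e^(−kt) = 14.29 × 0.5407 = 7.723 mg/L.

7.72 mg/L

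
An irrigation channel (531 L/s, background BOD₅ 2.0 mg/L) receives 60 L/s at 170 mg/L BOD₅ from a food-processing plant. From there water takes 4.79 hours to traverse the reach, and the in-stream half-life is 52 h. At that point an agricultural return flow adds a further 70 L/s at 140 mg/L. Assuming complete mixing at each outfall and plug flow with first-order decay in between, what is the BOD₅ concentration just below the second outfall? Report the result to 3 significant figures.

30.8 mg/L

Mixed concentration C = ΣQC/ΣQ = (531.0·2.000 + 60.00·170.0) / 591.0 = 11260/591.0 = 19.06 mg/L; combined flow 591.0 L/s.
Half-life 52 h → k = ln 2 / 52 = 0.01333 h⁻¹ = 0.3199 d⁻¹.
Applying C = C₀e^(−kt): 19.06 × 0.9381 = 17.88 mg/L.
Second outfall: C = (591.0·17.88 + 70.00·140.0)/661.0 = 30.81 mg/L.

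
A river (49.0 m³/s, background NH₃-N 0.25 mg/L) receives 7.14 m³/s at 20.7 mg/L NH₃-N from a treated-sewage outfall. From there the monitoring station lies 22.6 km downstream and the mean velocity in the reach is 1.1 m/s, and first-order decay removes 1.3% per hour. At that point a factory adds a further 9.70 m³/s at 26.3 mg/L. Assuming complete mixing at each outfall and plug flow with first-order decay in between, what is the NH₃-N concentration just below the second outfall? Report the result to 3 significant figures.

6.13 mg/L

Mass balance: C = (49.00·0.2500 + 7.140·20.70) / 56.14 = 160.0/56.14 = 2.851 mg/L; combined flow 56.14 m³/s.
Travel time t = 22.6·1000 / 1.1 = 20550 s = 5.707 h.
1.3%/h lost → k = −ln(1 − 0.013) = 0.01309 h⁻¹.
First-order decay: C = 2.851·exp(−k·t) = 2.851·0.9280 = 2.646 mg/L.
At the second outfall, C = (56.14·2.646 + 9.700·26.30) / (56.14 + 9.700) = 6.131 mg/L.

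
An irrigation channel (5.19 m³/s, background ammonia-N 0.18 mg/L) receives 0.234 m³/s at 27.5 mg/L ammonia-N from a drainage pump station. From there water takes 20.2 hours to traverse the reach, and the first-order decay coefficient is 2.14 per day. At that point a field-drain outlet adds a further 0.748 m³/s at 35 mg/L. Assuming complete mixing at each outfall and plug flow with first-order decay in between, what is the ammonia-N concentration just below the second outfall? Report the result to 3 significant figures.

Mixed concentration C = ΣQC/ΣQ = (5.190·0.1800 + 0.2340·27.50) / 5.424 = 7.369/5.424 = 1.359 mg/L; combined flow 5.424 m³/s.
Decay over the reach: 1.359·exp(−kt) = 1.359·0.1651 = 0.2243 mg/L.
Second outfall: C = (5.424·0.2243 + 0.7480·35.00)/6.172 = 4.439 mg/L.

4.44 mg/L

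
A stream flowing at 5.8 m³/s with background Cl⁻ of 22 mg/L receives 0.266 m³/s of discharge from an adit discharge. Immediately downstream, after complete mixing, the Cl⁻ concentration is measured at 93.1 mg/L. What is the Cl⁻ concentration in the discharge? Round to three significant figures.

1640 mg/L

Mass balance: 5.800·22.00 + 0.2660·Cₑ = 6.066·93.10
→ Cₑ = (6.066·93.10 − 5.800·22.00) / 0.2660 = 1643 mg/L.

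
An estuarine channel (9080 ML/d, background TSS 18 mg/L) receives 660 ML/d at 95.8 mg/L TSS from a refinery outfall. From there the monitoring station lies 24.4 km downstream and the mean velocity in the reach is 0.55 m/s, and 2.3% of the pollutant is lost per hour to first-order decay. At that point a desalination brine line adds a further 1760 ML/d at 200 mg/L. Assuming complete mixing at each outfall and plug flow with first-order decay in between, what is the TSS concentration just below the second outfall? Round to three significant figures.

Flow-weighted average: C = (9080·18.00 + 660.0·95.80) / 9740 = 226700/9740 = 23.27 mg/L; combined flow 9740 ML/d.
Travel time t = 24.4·1000 / 0.55 = 44360 s = 12.32 h.
2.3%/h lost → k = −ln(1 − 0.023) = 0.02327 h⁻¹.
Applying C = C₀e^(−kt): 23.27 × 0.7507 = 17.47 mg/L.
At the second outfall, C = (9740·17.47 + 1760·200.0) / (9740 + 1760) = 45.41 mg/L.

45.4 mg/L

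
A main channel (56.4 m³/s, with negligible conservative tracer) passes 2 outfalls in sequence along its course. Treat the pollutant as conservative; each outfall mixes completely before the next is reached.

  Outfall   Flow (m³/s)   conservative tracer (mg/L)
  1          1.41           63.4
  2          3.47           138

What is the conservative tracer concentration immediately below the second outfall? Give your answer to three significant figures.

Below outfall 1: Q → 57.81 m³/s, C = (56.40·0 + 1.410·63.40)/57.81 = 1.546 mg/L.
Below outfall 2: Q → 61.28 m³/s, C = (57.81·1.546 + 3.470·138.0)/61.28 = 9.273 mg/L.

9.27 mg/L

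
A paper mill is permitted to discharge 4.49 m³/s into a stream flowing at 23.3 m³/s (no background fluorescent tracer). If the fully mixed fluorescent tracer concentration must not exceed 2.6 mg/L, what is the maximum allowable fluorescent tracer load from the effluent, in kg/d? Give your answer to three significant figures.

Mass balance at the limit: 23.30·0 + 4.490·Cₑ = 27.79·2.6 → Cₑ = 16.09 mg/L.
Load = 4.490 m³/s × 16.09 g/m³ × 86 400 s/d = 6243 kg/d.

6240 kg/d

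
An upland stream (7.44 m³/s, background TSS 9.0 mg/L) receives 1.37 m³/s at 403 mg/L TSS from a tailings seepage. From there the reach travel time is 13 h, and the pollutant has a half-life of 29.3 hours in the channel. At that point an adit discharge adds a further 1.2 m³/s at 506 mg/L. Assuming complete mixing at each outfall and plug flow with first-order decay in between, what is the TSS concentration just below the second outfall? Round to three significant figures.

After mixing, C = (7.440·9.000 + 1.370·403.0) / 8.810 = 619.1/8.810 = 70.27 mg/L; combined flow 8.810 m³/s.
Half-life 29.3 h → k = ln 2 / 29.3 = 0.02366 h⁻¹ = 0.5678 d⁻¹.
After decay, C = 70.27 × e^(−kt) = 70.27 × 0.7353 = 51.67 mg/L.
At the second outfall, C = (8.810·51.67 + 1.200·506.0) / (8.810 + 1.200) = 106.1 mg/L.

106 mg/L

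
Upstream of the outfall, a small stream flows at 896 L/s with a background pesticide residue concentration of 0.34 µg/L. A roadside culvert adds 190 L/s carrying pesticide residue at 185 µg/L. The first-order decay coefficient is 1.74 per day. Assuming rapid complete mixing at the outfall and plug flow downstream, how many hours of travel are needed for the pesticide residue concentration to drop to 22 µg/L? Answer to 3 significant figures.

Conservation of mass: C = (896.0·0.3400 + 190.0·185.0) / 1086 = 35450/1086 = 32.65 µg/L.
32.65·exp(−k·t) = 22 → t = ln(32.65/22)/k = 19600 s = 5.444 h.

5.44 h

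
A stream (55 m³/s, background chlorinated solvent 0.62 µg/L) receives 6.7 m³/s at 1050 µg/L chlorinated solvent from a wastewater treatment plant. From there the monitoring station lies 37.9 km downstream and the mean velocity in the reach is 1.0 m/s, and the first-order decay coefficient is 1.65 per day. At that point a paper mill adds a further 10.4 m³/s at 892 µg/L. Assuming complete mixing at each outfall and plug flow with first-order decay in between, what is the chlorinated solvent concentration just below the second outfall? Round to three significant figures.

176 µg/L

Conservation of mass: C = (55.00·0.6200 + 6.700·1050) / 61.70 = 7069/61.70 = 114.6 µg/L; combined flow 61.70 m³/s.
Travel time t = 37.9·1000 / 1.0 = 37900 s = 10.53 h.
Applying C = C₀e^(−kt): 114.6 × 0.4849 = 55.56 µg/L.
Second outfall: C = (61.70·55.56 + 10.40·892.0)/72.10 = 176.2 µg/L.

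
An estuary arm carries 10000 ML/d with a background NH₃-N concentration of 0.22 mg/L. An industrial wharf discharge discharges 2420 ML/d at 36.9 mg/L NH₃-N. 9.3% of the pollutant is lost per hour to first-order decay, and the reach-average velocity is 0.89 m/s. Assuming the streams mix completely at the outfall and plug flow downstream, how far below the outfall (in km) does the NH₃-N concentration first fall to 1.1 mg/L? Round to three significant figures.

Conservation of mass: C = (10000·0.2200 + 2420·36.90) / 12420 = 91500/12420 = 7.367 mg/L.
9.3%/h lost → k = −ln(1 − 0.093) = 0.09761 h⁻¹.
Set 7.367·exp(−k·t) = 1.1 → t = ln(7.367/1.1)/k = 70140 s = 19.48 h.
Distance = v·t = 0.89·70140 = 62420 m = 62.42 km.

62.4 km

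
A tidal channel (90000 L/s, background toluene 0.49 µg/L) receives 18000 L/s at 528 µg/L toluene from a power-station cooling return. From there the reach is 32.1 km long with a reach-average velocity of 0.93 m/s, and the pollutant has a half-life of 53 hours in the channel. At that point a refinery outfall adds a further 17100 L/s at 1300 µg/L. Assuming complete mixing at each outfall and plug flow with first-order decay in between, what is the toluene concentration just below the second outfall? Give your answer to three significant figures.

Mixed concentration C = ΣQC/ΣQ = (90000·0.4900 + 18000·528.0) / 108000 = 9548000/108000 = 88.41 µg/L; combined flow 108000 L/s.
Travel time t = 32.1·1000 / 0.93 = 34520 s = 9.588 h.
Half-life 53 h → k = ln 2 / 53 = 0.01308 h⁻¹ = 0.3139 d⁻¹.
Decay over the reach: 88.41·exp(−kt) = 88.41·0.8822 = 77.99 µg/L.
At the second outfall, C = (108000·77.99 + 17100·1300) / (108000 + 17100) = 245.0 µg/L.

245 µg/L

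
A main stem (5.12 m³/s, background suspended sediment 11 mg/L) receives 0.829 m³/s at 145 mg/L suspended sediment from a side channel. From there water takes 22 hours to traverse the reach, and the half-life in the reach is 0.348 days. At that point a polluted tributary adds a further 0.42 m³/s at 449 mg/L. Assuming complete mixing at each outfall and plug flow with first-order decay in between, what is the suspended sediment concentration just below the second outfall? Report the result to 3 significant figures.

34.1 mg/L

Flow-weighted average: C = (5.120·11.00 + 0.8290·145.0) / 5.949 = 176.5/5.949 = 29.67 mg/L; combined flow 5.949 m³/s.
Half-life 0.348 d → k = ln 2 / 0.348 = 1.992 d⁻¹.
Applying C = C₀e^(−kt): 29.67 × 0.1611 = 4.780 mg/L.
Second outfall: C = (5.949·4.780 + 0.4200·449.0)/6.369 = 34.07 mg/L.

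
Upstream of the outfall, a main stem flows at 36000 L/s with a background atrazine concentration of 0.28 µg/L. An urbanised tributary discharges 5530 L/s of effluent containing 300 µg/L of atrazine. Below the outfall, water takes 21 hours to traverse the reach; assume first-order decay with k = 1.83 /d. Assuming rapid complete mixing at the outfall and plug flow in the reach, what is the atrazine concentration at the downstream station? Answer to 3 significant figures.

8.10 µg/L

Mass balance: C = (36000·0.2800 + 5530·300.0) / 41530 = 1669000/41530 = 40.19 µg/L.
After decay, C = 40.19 × e^(−kt) = 40.19 × 0.2016 = 8.104 µg/L.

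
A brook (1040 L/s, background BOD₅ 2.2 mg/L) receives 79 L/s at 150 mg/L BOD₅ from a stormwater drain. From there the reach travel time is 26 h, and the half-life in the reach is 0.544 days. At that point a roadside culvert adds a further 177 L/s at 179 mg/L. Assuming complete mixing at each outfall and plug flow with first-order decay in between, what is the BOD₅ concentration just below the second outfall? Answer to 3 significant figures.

Mass balance: C = (1040·2.200 + 79.00·150.0) / 1119 = 14140/1119 = 12.63 mg/L; combined flow 1119 L/s.
Half-life 0.544 d → k = ln 2 / 0.544 = 1.274 d⁻¹.
Decay over the reach: 12.63·exp(−kt) = 12.63·0.2515 = 3.177 mg/L.
Second outfall: C = (1119·3.177 + 177.0·179.0)/1296 = 27.19 mg/L.

27.2 mg/L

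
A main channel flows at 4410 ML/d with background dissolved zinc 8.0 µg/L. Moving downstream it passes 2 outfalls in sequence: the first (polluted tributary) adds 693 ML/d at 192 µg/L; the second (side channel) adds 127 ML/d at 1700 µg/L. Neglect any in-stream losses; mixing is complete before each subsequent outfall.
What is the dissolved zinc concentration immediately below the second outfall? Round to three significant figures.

Outfall 1: combined Q = 5103 ML/d; C = (4410·8.000 + 693.0·192.0)/5103 = 32.99 µg/L.
Outfall 2: combined Q = 5230 ML/d; C = (5103·32.99 + 127.0·1700)/5230 = 73.47 µg/L.

73.5 µg/L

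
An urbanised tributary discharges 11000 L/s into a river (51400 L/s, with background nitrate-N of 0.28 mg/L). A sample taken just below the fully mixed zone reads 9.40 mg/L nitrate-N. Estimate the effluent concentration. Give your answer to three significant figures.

Mass balance: 51400·0.2800 + 11000·Cₑ = 62400·9.400
→ Cₑ = (62400·9.400 − 51400·0.2800) / 11000 = 52.02 mg/L.

52.0 mg/L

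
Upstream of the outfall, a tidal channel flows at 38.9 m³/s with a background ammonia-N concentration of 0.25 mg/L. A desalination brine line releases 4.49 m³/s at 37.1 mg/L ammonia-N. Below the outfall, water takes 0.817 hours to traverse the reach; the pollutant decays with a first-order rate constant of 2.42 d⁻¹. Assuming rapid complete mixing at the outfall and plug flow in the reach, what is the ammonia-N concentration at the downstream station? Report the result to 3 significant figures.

After mixing, C = (38.90·0.2500 + 4.490·37.10) / 43.39 = 176.3/43.39 = 4.063 mg/L.
Applying C = C₀e^(−kt): 4.063 × 0.9209 = 3.742 mg/L.

3.74 mg/L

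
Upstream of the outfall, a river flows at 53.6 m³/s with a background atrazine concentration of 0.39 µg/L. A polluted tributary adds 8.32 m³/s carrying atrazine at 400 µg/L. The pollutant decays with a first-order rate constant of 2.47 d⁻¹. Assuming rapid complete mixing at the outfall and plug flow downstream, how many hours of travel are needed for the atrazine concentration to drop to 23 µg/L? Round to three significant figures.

Mixed concentration C = ΣQC/ΣQ = (53.60·0.3900 + 8.320·400.0) / 61.92 = 3349/61.92 = 54.08 µg/L.
54.08·exp(−k·t) = 23 → t = ln(54.08/23)/k = 29910 s = 8.308 h.

8.31 h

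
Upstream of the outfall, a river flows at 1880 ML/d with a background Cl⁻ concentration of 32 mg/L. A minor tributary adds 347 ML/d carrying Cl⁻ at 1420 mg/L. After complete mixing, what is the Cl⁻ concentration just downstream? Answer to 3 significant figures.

Mixed concentration C = ΣQC/ΣQ = (1880·32.00 + 347.0·1420) / 2227 = 552900/2227 = 248.3 mg/L.

248 mg/L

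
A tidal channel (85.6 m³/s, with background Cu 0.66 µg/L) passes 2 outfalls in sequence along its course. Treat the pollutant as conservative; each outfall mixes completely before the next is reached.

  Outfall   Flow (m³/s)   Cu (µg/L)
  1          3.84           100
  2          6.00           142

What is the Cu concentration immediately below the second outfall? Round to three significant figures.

After outfall 1: Q = 85.60 + 3.840 = 89.44 m³/s; C = (85.60·0.6600 + 3.840·100.0)/89.44 = 4.925 µg/L.
After outfall 2: Q = 89.44 + 6.000 = 95.44 m³/s; C = (89.44·4.925 + 6.000·142.0)/95.44 = 13.54 µg/L.

13.5 µg/L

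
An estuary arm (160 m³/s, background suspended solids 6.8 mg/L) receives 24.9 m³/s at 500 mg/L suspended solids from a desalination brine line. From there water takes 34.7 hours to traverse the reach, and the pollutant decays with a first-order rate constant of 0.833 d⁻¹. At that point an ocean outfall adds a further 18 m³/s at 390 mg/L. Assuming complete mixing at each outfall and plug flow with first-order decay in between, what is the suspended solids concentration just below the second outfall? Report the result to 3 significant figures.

54.6 mg/L

Mixed concentration C = ΣQC/ΣQ = (160.0·6.800 + 24.90·500.0) / 184.9 = 13540/184.9 = 73.22 mg/L; combined flow 184.9 m³/s.
First-order decay: C = 73.22·exp(−k·t) = 73.22·0.2999 = 21.96 mg/L.
At the second outfall, C = (184.9·21.96 + 18.00·390.0) / (184.9 + 18.00) = 54.61 mg/L.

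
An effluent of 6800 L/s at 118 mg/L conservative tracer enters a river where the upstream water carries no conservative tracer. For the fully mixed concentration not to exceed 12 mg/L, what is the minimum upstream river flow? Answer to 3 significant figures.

Set C_mix = 12: (Q·0 + 6800·118.0) / (Q + 6800) = 12
→ Q = 6800·(118.0 − 12)/(12 − 0) = 60070 L/s.

60100 L/s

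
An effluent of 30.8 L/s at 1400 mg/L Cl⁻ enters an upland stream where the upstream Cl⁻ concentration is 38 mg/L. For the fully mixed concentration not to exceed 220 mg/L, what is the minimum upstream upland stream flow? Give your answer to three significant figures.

Set C_mix = 220: (Q·38.00 + 30.80·1400) / (Q + 30.80) = 220
→ Q = 30.80·(1400 − 220)/(220 − 38.00) = 199.7 L/s.

200 L/s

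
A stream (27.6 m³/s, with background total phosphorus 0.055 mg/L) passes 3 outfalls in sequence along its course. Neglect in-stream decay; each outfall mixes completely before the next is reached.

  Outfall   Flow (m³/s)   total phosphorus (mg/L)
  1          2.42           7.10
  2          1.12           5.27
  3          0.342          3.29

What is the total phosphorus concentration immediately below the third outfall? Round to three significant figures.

0.817 mg/L

Below outfall 1: Q → 30.02 m³/s, C = (27.60·0.05500 + 2.420·7.100)/30.02 = 0.6229 mg/L.
Below outfall 2: Q → 31.14 m³/s, C = (30.02·0.6229 + 1.120·5.270)/31.14 = 0.7901 mg/L.
Below outfall 3: Q → 31.48 m³/s, C = (31.14·0.7901 + 0.3420·3.290)/31.48 = 0.8172 mg/L.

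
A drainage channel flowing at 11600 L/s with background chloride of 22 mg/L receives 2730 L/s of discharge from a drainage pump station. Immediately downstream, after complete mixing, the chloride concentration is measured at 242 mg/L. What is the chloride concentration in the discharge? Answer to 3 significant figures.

Mass balance: 11600·22.00 + 2730·Cₑ = 14330·242.0
→ Cₑ = (14330·242.0 − 11600·22.00) / 2730 = 1177 mg/L.

1180 mg/L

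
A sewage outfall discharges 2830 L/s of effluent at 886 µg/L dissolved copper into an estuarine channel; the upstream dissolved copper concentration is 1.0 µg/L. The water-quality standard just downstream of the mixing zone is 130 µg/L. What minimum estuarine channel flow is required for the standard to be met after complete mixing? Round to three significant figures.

Set C_mix = 130: (Q·1.000 + 2830·886.0) / (Q + 2830) = 130
→ Q = 2830·(886.0 − 130)/(130 − 1.000) = 16590 L/s.

16600 L/s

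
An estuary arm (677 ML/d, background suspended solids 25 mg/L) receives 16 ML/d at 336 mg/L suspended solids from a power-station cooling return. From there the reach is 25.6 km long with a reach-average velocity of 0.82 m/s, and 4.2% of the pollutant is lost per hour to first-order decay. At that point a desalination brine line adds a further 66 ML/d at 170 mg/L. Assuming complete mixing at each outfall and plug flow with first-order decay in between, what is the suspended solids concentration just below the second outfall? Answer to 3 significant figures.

Mass balance: C = (677.0·25.00 + 16.00·336.0) / 693.0 = 22300/693.0 = 32.18 mg/L; combined flow 693.0 ML/d.
Travel time t = 25.6·1000 / 0.82 = 31220 s = 8.672 h.
4.2%/h lost → k = −ln(1 − 0.042) = 0.04291 h⁻¹.
After decay, C = 32.18 × e^(−kt) = 32.18 × 0.6893 = 22.18 mg/L.
At the second outfall, C = (693.0·22.18 + 66.00·170.0) / (693.0 + 66.00) = 35.04 mg/L.

35.0 mg/L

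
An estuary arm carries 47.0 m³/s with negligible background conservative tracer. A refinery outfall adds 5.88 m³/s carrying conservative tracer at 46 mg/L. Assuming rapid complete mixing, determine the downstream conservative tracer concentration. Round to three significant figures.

5.11 mg/L

Mixed concentration C = ΣQC/ΣQ = (47.00·0 + 5.880·46.00) / 52.88 = 270.5/52.88 = 5.115 mg/L.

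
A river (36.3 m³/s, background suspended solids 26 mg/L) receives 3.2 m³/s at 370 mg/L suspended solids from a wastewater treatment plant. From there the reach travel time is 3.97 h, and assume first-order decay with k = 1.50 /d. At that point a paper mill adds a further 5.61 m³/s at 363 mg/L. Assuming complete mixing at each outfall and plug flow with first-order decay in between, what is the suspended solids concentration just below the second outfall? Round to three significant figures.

81.9 mg/L

After mixing, C = (36.30·26.00 + 3.200·370.0) / 39.50 = 2128/39.50 = 53.87 mg/L; combined flow 39.50 m³/s.
First-order decay: C = 53.87·exp(−k·t) = 53.87·0.7803 = 42.03 mg/L.
Second outfall: C = (39.50·42.03 + 5.610·363.0)/45.11 = 81.95 mg/L.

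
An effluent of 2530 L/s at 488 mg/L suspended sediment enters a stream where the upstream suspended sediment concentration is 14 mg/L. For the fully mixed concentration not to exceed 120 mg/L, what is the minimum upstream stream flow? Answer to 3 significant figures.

8780 L/s

Set C_mix = 120: (Q·14.00 + 2530·488.0) / (Q + 2530) = 120
→ Q = 2530·(488.0 − 120)/(120 − 14.00) = 8783 L/s.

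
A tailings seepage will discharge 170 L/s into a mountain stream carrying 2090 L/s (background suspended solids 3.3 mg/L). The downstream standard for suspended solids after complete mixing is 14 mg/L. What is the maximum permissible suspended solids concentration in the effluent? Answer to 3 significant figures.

At the limit, (Qr·Cr + Qe·Cₑ)/(Qr + Qe) = 14:
Cₑ = (2260·14 − 2090·3.300) / 170.0 = 145.5 mg/L.

146 mg/L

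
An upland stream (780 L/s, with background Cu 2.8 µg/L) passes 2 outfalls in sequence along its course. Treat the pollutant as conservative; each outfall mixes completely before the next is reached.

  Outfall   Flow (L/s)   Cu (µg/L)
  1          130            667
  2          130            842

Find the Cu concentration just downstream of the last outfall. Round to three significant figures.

191 µg/L

Outfall 1: combined Q = 910.0 L/s; C = (780.0·2.800 + 130.0·667.0)/910.0 = 97.69 µg/L.
Outfall 2: combined Q = 1040 L/s; C = (910.0·97.69 + 130.0·842.0)/1040 = 190.7 µg/L.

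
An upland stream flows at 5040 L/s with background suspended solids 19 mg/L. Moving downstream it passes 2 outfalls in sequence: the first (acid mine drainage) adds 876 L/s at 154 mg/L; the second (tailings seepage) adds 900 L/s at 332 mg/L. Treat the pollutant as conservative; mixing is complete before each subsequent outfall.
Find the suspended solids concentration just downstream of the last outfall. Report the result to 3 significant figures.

Outfall 1: combined Q = 5916 L/s; C = (5040·19.00 + 876.0·154.0)/5916 = 38.99 mg/L.
Outfall 2: combined Q = 6816 L/s; C = (5916·38.99 + 900.0·332.0)/6816 = 77.68 mg/L.

77.7 mg/L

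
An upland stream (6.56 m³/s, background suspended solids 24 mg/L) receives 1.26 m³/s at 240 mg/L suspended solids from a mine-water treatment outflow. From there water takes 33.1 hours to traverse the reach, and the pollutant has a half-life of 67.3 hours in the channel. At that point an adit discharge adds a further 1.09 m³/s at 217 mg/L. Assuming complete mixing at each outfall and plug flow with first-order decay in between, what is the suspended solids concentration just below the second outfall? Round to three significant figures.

Conservation of mass: C = (6.560·24.00 + 1.260·240.0) / 7.820 = 459.8/7.820 = 58.80 mg/L; combined flow 7.820 m³/s.
Half-life 67.3 h → k = ln 2 / 67.3 = 0.01030 h⁻¹ = 0.2472 d⁻¹.
Decay over the reach: 58.80·exp(−kt) = 58.80·0.7111 = 41.82 mg/L.
At the second outfall, C = (7.820·41.82 + 1.090·217.0) / (7.820 + 1.090) = 63.25 mg/L.

63.2 mg/L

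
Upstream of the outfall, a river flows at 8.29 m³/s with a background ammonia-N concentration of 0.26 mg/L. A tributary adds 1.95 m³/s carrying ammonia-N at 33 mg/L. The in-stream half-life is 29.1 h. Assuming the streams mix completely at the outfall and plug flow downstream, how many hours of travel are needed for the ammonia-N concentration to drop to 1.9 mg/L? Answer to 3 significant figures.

51.6 h

Mixed concentration C = ΣQC/ΣQ = (8.290·0.2600 + 1.950·33.00) / 10.24 = 66.51/10.24 = 6.495 mg/L.
Half-life 29.1 h → k = ln 2 / 29.1 = 0.02382 h⁻¹ = 0.5717 d⁻¹.
6.495·exp(−k·t) = 1.9 → t = ln(6.495/1.9)/k = 185800 s = 51.60 h.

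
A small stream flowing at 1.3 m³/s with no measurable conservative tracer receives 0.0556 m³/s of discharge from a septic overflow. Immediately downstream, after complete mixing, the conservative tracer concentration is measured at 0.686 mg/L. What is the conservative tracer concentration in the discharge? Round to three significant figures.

Mass balance: 1.300·0 + 0.05560·Cₑ = 1.356·0.6860
→ Cₑ = (1.356·0.6860 − 1.300·0) / 0.05560 = 16.73 mg/L.

16.7 mg/L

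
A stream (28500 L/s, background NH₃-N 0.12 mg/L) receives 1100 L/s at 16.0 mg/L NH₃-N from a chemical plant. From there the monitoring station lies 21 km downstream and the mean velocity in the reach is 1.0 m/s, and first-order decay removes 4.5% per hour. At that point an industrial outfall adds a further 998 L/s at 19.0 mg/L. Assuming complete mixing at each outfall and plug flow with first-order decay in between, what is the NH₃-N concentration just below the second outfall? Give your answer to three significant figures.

1.14 mg/L

Conservation of mass: C = (28500·0.1200 + 1100·16.00) / 29600 = 21020/29600 = 0.7101 mg/L; combined flow 29600 L/s.
Travel time t = 21·1000 / 1.0 = 21000 s = 5.833 h.
4.5%/h lost → k = −ln(1 − 0.045) = 0.04604 h⁻¹.
Decay over the reach: 0.7101·exp(−kt) = 0.7101·0.7645 = 0.5429 mg/L.
At the second outfall, C = (29600·0.5429 + 998.0·19.00) / (29600 + 998.0) = 1.145 mg/L.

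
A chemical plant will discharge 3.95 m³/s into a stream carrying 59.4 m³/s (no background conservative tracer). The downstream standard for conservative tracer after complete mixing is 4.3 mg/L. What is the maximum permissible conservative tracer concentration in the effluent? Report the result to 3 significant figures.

69.0 mg/L

At the limit, (Qr·Cr + Qe·Cₑ)/(Qr + Qe) = 4.3:
Cₑ = (63.35·4.3 − 59.40·0) / 3.950 = 68.96 mg/L.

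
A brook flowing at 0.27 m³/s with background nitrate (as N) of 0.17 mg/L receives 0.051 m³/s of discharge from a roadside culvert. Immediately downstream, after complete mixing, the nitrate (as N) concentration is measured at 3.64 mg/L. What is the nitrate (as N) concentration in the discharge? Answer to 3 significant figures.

Mass balance: 0.2700·0.1700 + 0.05100·Cₑ = 0.3210·3.640
→ Cₑ = (0.3210·3.640 − 0.2700·0.1700) / 0.05100 = 22.01 mg/L.

22.0 mg/L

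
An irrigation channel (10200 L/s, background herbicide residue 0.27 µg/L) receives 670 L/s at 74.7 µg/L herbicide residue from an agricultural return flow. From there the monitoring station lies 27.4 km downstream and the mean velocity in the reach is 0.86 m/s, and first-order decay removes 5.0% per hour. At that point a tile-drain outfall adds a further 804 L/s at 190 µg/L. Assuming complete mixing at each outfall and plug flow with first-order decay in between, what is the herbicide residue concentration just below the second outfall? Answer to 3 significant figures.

16.0 µg/L

Conservation of mass: C = (10200·0.2700 + 670.0·74.70) / 10870 = 52800/10870 = 4.858 µg/L; combined flow 10870 L/s.
Travel time t = 27.4·1000 / 0.86 = 31860 s = 8.850 h.
5.0%/h lost → k = −ln(1 − 0.05) = 0.05129 h⁻¹.
Applying C = C₀e^(−kt): 4.858 × 0.6351 = 3.085 µg/L.
At the second outfall, C = (10870·3.085 + 804.0·190.0) / (10870 + 804.0) = 15.96 µg/L.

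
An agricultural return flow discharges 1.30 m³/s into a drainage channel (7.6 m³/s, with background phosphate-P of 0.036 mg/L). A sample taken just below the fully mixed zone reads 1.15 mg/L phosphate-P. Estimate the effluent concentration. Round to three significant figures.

7.66 mg/L

Mass balance: 7.600·0.03600 + 1.300·Cₑ = 8.900·1.150
→ Cₑ = (8.900·1.150 − 7.600·0.03600) / 1.300 = 7.663 mg/L.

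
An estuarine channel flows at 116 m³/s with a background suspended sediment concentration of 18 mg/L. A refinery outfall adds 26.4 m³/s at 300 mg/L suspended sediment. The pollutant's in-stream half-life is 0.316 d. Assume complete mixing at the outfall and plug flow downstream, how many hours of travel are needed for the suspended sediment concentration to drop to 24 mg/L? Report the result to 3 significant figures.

11.8 h

Mass balance: C = (116.0·18.00 + 26.40·300.0) / 142.4 = 10010/142.4 = 70.28 mg/L.
Half-life 0.316 d → k = ln 2 / 0.316 = 2.194 d⁻¹.
70.28·exp(−k·t) = 24 → t = ln(70.28/24)/k = 42320 s = 11.76 h.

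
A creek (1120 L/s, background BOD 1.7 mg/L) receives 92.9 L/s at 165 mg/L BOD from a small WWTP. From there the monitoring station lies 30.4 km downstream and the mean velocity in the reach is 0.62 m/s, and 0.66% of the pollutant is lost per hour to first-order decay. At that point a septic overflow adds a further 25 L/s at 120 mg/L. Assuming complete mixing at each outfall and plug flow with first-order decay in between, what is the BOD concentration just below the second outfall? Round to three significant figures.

15.1 mg/L

After mixing, C = (1120·1.700 + 92.90·165.0) / 1213 = 17230/1213 = 14.21 mg/L; combined flow 1213 L/s.
Travel time t = 30.4·1000 / 0.62 = 49030 s = 13.62 h.
0.66%/h lost → k = −ln(1 − 0.0066) = 0.006622 h⁻¹.
After decay, C = 14.21 × e^(−kt) = 14.21 × 0.9138 = 12.98 mg/L.
Second outfall: C = (1213·12.98 + 25.00·120.0)/1238 = 15.14 mg/L.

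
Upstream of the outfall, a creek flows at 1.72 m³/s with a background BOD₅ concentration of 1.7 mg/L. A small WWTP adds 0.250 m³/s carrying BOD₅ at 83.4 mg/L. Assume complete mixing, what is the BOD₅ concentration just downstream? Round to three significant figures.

Conservation of mass: C = (1.720·1.700 + 0.2500·83.40) / 1.970 = 23.77/1.970 = 12.07 mg/L.

12.1 mg/L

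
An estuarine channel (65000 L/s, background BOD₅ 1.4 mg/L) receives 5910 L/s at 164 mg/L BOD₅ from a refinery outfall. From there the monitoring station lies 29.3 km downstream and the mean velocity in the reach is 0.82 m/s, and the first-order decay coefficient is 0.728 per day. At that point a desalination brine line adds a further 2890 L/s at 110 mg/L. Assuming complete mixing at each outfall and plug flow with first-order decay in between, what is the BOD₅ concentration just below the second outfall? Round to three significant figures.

After mixing, C = (65000·1.400 + 5910·164.0) / 70910 = 1060000/70910 = 14.95 mg/L; combined flow 70910 L/s.
Travel time t = 29.3·1000 / 0.82 = 35730 s = 9.925 h.
After decay, C = 14.95 × e^(−kt) = 14.95 × 0.7400 = 11.06 mg/L.
At the second outfall, C = (70910·11.06 + 2890·110.0) / (70910 + 2890) = 14.94 mg/L.

14.9 mg/L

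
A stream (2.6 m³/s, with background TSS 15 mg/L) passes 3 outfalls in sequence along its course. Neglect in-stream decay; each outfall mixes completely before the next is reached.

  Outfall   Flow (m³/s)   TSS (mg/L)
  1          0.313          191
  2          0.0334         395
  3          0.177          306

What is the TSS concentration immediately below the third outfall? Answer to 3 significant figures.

Outfall 1: combined Q = 2.913 m³/s; C = (2.600·15.00 + 0.3130·191.0)/2.913 = 33.91 mg/L.
Outfall 2: combined Q = 2.946 m³/s; C = (2.913·33.91 + 0.03340·395.0)/2.946 = 38.00 mg/L.
Outfall 3: combined Q = 3.123 m³/s; C = (2.946·38.00 + 0.1770·306.0)/3.123 = 53.19 mg/L.

53.2 mg/L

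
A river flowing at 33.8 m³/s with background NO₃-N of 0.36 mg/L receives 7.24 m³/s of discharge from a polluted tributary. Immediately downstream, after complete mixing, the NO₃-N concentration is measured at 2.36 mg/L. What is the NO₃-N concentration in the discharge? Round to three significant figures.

11.7 mg/L

Mass balance: 33.80·0.3600 + 7.240·Cₑ = 41.04·2.360
→ Cₑ = (41.04·2.360 − 33.80·0.3600) / 7.240 = 11.70 mg/L.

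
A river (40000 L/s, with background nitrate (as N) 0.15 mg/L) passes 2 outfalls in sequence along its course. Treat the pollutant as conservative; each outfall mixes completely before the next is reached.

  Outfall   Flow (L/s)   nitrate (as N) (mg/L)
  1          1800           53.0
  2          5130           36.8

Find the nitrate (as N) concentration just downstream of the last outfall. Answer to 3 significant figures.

After outfall 1: Q = 40000 + 1800 = 41800 L/s; C = (40000·0.1500 + 1800·53.00)/41800 = 2.426 mg/L.
After outfall 2: Q = 41800 + 5130 = 46930 L/s; C = (41800·2.426 + 5130·36.80)/46930 = 6.183 mg/L.

6.18 mg/L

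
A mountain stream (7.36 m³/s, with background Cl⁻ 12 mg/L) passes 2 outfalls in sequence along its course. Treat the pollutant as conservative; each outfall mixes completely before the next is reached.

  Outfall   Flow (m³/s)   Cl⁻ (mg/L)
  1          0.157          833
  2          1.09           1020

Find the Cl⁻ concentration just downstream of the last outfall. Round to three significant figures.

Outfall 1: combined Q = 7.517 m³/s; C = (7.360·12.00 + 0.1570·833.0)/7.517 = 29.15 mg/L.
Outfall 2: combined Q = 8.607 m³/s; C = (7.517·29.15 + 1.090·1020)/8.607 = 154.6 mg/L.

155 mg/L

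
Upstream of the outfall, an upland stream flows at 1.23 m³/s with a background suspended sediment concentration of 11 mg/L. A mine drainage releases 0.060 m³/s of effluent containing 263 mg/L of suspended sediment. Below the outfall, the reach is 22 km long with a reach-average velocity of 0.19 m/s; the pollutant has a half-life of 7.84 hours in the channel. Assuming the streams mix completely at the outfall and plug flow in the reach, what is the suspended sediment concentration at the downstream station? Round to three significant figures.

Mixed concentration C = ΣQC/ΣQ = (1.230·11.00 + 0.06000·263.0) / 1.290 = 29.31/1.290 = 22.72 mg/L.
Travel time t = 22·1000 / 0.19 = 115800 s = 32.16 h.
Half-life 7.84 h → k = ln 2 / 7.84 = 0.08841 h⁻¹ = 2.122 d⁻¹.
First-order decay: C = 22.72·exp(−k·t) = 22.72·0.05821 = 1.323 mg/L.

1.32 mg/L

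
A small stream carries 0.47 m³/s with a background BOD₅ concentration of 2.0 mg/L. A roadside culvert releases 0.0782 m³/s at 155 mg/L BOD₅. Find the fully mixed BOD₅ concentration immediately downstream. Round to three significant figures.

23.8 mg/L

Flow-weighted average: C = (0.4700·2.000 + 0.07820·155.0) / 0.5482 = 13.06/0.5482 = 23.83 mg/L.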